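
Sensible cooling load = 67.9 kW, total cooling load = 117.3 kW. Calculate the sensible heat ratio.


SHR = Q_sensible / Q_total
SHR = 67.9 / 117.3
SHR = 0.579

0.579


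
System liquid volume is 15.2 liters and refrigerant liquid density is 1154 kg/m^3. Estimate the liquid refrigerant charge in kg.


Charge = V * rho / 1000
Charge = 15.2 * 1154 / 1000
Charge = 17.54 kg

17.54


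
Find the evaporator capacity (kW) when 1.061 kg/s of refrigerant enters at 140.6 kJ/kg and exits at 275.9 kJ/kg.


dh = 275.9 - 140.6 = 135.3 kJ/kg
Q_evap = m_dot * dh = 1.061 * 135.3
Q_evap = 143.55 kW

143.55


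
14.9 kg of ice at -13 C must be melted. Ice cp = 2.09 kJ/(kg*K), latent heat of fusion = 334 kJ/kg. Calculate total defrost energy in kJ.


Sensible heat = cp * dT = 2.09 * 13 = 27.17 kJ/kg
Total per kg = 27.17 + 334 = 361.17 kJ/kg
Q = m * total = 14.9 * 361.17
Q = 5381.4 kJ

5381.4


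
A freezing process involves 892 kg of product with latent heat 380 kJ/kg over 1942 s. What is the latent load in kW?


Q_lat = m * h_fg / t
Q_lat = 892 * 380 / 1942
Q_lat = 174.54 kW

174.54


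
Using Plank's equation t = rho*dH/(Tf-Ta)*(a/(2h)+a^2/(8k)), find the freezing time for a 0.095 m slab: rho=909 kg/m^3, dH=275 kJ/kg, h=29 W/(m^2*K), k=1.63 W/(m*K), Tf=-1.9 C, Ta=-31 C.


dT = -1.9 - (-31) = 29.1 K
term1 = a/(2h) = 0.095/(2*29) = 0.001637931034
term2 = a^2/(8k) = 0.095^2/(8*1.63) = 0.000692101227
t = rho*dH*1000/dT * (term1 + term2)
t = 909*275*1000/29.1 * (0.001637931034 + 0.000692101227)
t = 20015 s

20015


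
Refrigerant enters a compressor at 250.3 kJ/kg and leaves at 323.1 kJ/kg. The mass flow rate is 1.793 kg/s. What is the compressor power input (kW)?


dh = 323.1 - 250.3 = 72.8 kJ/kg
W = m_dot * dh = 1.793 * 72.8 = 130.53 kW

130.53


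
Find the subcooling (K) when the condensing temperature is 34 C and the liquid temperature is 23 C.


Subcooling = T_cond - T_liquid
Subcooling = 34 - 23
Subcooling = 11 K

11


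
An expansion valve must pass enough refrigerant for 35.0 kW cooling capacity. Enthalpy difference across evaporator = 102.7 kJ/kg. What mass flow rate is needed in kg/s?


m_dot = Q / dh
m_dot = 35.0 / 102.7
m_dot = 0.3408 kg/s

0.3408


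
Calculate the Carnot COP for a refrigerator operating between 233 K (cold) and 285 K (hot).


dT = 285 - 233 = 52 K
COP_carnot = T_cold / dT = 233 / 52
COP_carnot = 4.481

4.481


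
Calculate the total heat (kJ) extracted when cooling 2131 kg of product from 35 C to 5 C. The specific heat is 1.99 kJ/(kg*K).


dT = 35 - (5) = 30 K
Q = m * cp * dT = 2131 * 1.99 * 30
Q = 127221 kJ

127221


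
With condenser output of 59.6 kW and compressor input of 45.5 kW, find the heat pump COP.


COP_hp = Q_cond / W
COP_hp = 59.6 / 45.5
COP_hp = 1.31

1.31


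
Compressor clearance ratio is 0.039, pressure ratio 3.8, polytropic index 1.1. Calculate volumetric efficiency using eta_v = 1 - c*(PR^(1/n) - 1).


PR^(1/n) = 3.8^(1/1.1) = 3.3657046
eta_v = 1 - 0.039 * (3.3657046 - 1)
eta_v = 0.9077

0.9077


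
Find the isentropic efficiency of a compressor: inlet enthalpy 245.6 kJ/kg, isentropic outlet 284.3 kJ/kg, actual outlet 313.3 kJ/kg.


dh_ideal = 284.3 - 245.6 = 38.7 kJ/kg
dh_actual = 313.3 - 245.6 = 67.7 kJ/kg
eta_s = dh_ideal / dh_actual = 38.7 / 67.7
eta_s = 0.5716

0.5716


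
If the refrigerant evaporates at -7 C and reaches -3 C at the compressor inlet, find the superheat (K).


Superheat = T_suction - T_evap
Superheat = -3 - (-7)
Superheat = 4 K

4


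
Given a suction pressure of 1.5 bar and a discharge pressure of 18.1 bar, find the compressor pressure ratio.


PR = P_high / P_low
PR = 18.1 / 1.5
PR = 12.067

12.067


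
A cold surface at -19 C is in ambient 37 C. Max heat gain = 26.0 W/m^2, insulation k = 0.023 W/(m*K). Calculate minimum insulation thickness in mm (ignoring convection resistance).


dT = 37 - (-19) = 56 K
thickness = k * dT / q_max * 1000
thickness = 0.023 * 56 / 26.0 * 1000
thickness = 49.5 mm

49.5


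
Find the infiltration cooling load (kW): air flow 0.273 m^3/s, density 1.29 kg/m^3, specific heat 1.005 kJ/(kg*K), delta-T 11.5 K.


Q = V_dot * rho * cp * dT
Q = 0.273 * 1.29 * 1.005 * 11.5
Q = 4.07 kW

4.07


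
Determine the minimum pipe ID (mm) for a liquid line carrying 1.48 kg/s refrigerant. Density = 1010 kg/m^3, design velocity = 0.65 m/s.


A = m_dot / (rho * v) = 1.48 / (1010 * 0.65) = 0.002254379284 m^2
d = sqrt(4*A/pi) * 1000
d = 53.6 mm

53.6


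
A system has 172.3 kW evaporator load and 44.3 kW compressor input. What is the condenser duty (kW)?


Q_cond = Q_evap + W
Q_cond = 172.3 + 44.3
Q_cond = 216.6 kW

216.6


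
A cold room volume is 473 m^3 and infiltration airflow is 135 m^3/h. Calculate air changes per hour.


ACH = flow / volume
ACH = 135 / 473
ACH = 0.285

0.285


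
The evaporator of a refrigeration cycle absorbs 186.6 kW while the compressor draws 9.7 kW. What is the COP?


COP = Q_evap / W
COP = 186.6 / 9.7
COP = 19.237

19.237


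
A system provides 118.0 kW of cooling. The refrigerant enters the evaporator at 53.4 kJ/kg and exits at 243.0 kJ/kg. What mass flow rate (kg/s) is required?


dh = 243.0 - 53.4 = 189.6 kJ/kg
m_dot = Q / dh = 118.0 / 189.6 = 0.6224 kg/s

0.6224


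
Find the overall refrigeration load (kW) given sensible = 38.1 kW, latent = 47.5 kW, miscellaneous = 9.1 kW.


Q_total = Q_s + Q_l + Q_misc
Q_total = 38.1 + 47.5 + 9.1
Q_total = 94.7 kW

94.7


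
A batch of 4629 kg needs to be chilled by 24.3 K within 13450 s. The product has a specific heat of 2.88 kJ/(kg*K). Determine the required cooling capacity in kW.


Q = m * cp * dT / t
Q = 4629 * 2.88 * 24.3 / 13450
Q = 24.086 kW

24.086


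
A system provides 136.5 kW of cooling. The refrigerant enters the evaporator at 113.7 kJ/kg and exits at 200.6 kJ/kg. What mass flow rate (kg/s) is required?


dh = 200.6 - 113.7 = 86.9 kJ/kg
m_dot = Q / dh = 136.5 / 86.9 = 1.5708 kg/s

1.5708


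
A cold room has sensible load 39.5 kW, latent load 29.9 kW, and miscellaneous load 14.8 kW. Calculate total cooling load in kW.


Q_total = Q_s + Q_l + Q_misc
Q_total = 39.5 + 29.9 + 14.8
Q_total = 84.2 kW

84.2


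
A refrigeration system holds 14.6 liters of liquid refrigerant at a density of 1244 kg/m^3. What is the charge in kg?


Charge = V * rho / 1000
Charge = 14.6 * 1244 / 1000
Charge = 18.16 kg

18.16


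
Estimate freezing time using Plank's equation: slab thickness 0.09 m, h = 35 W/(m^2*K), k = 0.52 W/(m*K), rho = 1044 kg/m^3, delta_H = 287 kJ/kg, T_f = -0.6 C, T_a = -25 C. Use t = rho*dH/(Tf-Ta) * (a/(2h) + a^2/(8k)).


dT = -0.6 - (-25) = 24.4 K
term1 = a/(2h) = 0.09/(2*35) = 0.001285714286
term2 = a^2/(8k) = 0.09^2/(8*0.52) = 0.001947115385
t = rho*dH*1000/dT * (term1 + term2)
t = 1044*287*1000/24.4 * (0.001285714286 + 0.001947115385)
t = 39699 s

39699


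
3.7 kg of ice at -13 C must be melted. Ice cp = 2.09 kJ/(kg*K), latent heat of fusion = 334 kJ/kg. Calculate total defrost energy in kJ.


Sensible heat = cp * dT = 2.09 * 13 = 27.17 kJ/kg
Total per kg = 27.17 + 334 = 361.17 kJ/kg
Q = m * total = 3.7 * 361.17
Q = 1336.3 kJ

1336.3


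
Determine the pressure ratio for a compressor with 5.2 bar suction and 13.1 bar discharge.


PR = P_high / P_low
PR = 13.1 / 5.2
PR = 2.519

2.519


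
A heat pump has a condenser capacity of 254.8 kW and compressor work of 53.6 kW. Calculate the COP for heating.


COP_hp = Q_cond / W
COP_hp = 254.8 / 53.6
COP_hp = 4.754

4.754


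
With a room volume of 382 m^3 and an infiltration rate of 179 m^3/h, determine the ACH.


ACH = flow / volume
ACH = 179 / 382
ACH = 0.469

0.469


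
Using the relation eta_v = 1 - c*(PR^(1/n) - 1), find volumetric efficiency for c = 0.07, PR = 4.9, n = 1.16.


PR^(1/n) = 4.9^(1/1.16) = 3.93547013
eta_v = 1 - 0.07 * (3.93547013 - 1)
eta_v = 0.7945

0.7945


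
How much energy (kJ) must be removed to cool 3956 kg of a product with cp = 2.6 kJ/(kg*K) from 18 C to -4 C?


dT = 18 - (-4) = 22 K
Q = m * cp * dT = 3956 * 2.6 * 22
Q = 226283 kJ

226283


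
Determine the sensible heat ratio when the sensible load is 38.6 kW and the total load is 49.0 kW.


SHR = Q_sensible / Q_total
SHR = 38.6 / 49.0
SHR = 0.788

0.788


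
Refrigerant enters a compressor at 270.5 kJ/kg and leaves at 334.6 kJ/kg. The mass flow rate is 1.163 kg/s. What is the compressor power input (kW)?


dh = 334.6 - 270.5 = 64.1 kJ/kg
W = m_dot * dh = 1.163 * 64.1 = 74.55 kW

74.55


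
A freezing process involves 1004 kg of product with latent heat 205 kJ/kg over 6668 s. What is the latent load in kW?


Q_lat = m * h_fg / t
Q_lat = 1004 * 205 / 6668
Q_lat = 30.87 kW

30.87


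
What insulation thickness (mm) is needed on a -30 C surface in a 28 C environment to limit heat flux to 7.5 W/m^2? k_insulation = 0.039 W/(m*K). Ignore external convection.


dT = 28 - (-30) = 58 K
thickness = k * dT / q_max * 1000
thickness = 0.039 * 58 / 7.5 * 1000
thickness = 301.6 mm

301.6


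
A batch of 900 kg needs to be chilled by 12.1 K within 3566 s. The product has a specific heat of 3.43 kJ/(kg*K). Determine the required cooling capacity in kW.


Q = m * cp * dT / t
Q = 900 * 3.43 * 12.1 / 3566
Q = 10.475 kW

10.475


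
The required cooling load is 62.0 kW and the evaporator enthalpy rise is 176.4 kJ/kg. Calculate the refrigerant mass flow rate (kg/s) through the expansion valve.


m_dot = Q / dh
m_dot = 62.0 / 176.4
m_dot = 0.3515 kg/s

0.3515


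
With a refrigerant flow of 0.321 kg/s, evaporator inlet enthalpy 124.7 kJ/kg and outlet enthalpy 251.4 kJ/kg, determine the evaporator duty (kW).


dh = 251.4 - 124.7 = 126.7 kJ/kg
Q_evap = m_dot * dh = 0.321 * 126.7
Q_evap = 40.67 kW

40.67


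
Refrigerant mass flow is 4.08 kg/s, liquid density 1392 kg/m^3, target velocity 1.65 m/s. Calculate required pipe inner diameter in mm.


A = m_dot / (rho * v) = 4.08 / (1392 * 1.65) = 0.001776384535 m^2
d = sqrt(4*A/pi) * 1000
d = 47.6 mm

47.6


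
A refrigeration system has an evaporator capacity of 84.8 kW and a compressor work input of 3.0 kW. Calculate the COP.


COP = Q_evap / W
COP = 84.8 / 3.0
COP = 28.267

28.267


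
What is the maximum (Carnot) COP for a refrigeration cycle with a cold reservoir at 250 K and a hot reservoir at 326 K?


dT = 326 - 250 = 76 K
COP_carnot = T_cold / dT = 250 / 76
COP_carnot = 3.289

3.289


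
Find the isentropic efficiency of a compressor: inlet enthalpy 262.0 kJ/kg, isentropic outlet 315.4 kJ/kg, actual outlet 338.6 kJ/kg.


dh_ideal = 315.4 - 262.0 = 53.4 kJ/kg
dh_actual = 338.6 - 262.0 = 76.6 kJ/kg
eta_s = dh_ideal / dh_actual = 53.4 / 76.6
eta_s = 0.6971

0.6971


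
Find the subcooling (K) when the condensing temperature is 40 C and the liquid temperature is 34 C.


Subcooling = T_cond - T_liquid
Subcooling = 40 - 34
Subcooling = 6 K

6


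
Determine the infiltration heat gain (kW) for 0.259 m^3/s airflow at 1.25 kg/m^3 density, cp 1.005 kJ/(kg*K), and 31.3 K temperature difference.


Q = V_dot * rho * cp * dT
Q = 0.259 * 1.25 * 1.005 * 31.3
Q = 10.184 kW

10.184


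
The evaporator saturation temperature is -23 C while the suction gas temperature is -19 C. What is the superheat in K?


Superheat = T_suction - T_evap
Superheat = -19 - (-23)
Superheat = 4 K

4


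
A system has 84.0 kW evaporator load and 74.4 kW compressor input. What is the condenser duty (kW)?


Q_cond = Q_evap + W
Q_cond = 84.0 + 74.4
Q_cond = 158.4 kW

158.4


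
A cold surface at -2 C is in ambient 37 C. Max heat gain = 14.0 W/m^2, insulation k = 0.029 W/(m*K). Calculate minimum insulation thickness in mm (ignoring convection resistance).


dT = 37 - (-2) = 39 K
thickness = k * dT / q_max * 1000
thickness = 0.029 * 39 / 14.0 * 1000
thickness = 80.8 mm

80.8


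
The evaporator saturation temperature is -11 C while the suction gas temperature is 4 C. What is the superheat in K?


Superheat = T_suction - T_evap
Superheat = 4 - (-11)
Superheat = 15 K

15


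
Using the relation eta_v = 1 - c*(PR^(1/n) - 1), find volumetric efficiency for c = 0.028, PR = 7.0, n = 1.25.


PR^(1/n) = 7.0^(1/1.25) = 4.74327639
eta_v = 1 - 0.028 * (4.74327639 - 1)
eta_v = 0.8952

0.8952


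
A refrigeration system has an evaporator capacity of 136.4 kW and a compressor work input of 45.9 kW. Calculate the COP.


COP = Q_evap / W
COP = 136.4 / 45.9
COP = 2.972

2.972


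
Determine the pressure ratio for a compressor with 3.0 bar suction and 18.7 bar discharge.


PR = P_high / P_low
PR = 18.7 / 3.0
PR = 6.233

6.233


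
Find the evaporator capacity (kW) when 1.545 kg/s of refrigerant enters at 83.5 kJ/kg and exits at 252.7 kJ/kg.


dh = 252.7 - 83.5 = 169.2 kJ/kg
Q_evap = m_dot * dh = 1.545 * 169.2
Q_evap = 261.41 kW

261.41


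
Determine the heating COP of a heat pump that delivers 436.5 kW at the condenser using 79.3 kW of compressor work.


COP_hp = Q_cond / W
COP_hp = 436.5 / 79.3
COP_hp = 5.504

5.504


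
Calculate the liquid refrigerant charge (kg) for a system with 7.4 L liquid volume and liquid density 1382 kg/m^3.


Charge = V * rho / 1000
Charge = 7.4 * 1382 / 1000
Charge = 10.23 kg

10.23


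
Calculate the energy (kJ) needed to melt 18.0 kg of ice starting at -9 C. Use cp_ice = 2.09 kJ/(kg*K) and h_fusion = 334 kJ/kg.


Sensible heat = cp * dT = 2.09 * 9 = 18.81 kJ/kg
Total per kg = 18.81 + 334 = 352.81 kJ/kg
Q = m * total = 18.0 * 352.81
Q = 6350.6 kJ

6350.6


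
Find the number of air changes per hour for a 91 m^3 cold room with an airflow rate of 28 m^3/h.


ACH = flow / volume
ACH = 28 / 91
ACH = 0.308

0.308


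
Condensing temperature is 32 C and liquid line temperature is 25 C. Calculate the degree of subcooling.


Subcooling = T_cond - T_liquid
Subcooling = 32 - 25
Subcooling = 7 K

7


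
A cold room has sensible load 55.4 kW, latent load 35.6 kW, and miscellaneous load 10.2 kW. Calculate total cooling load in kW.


Q_total = Q_s + Q_l + Q_misc
Q_total = 55.4 + 35.6 + 10.2
Q_total = 101.2 kW

101.2


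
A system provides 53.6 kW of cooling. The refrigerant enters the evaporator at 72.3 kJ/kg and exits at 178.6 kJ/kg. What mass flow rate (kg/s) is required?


dh = 178.6 - 72.3 = 106.3 kJ/kg
m_dot = Q / dh = 53.6 / 106.3 = 0.5042 kg/s

0.5042


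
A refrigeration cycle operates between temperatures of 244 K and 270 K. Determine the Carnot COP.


dT = 270 - 244 = 26 K
COP_carnot = T_cold / dT = 244 / 26
COP_carnot = 9.385

9.385


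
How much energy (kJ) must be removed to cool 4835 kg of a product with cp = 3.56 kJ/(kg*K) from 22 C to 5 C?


dT = 22 - (5) = 17 K
Q = m * cp * dT = 4835 * 3.56 * 17
Q = 292614 kJ

292614


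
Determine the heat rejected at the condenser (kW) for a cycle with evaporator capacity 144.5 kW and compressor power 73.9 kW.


Q_cond = Q_evap + W
Q_cond = 144.5 + 73.9
Q_cond = 218.4 kW

218.4


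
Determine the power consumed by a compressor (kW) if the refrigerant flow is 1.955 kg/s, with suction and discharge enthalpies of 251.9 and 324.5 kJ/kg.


dh = 324.5 - 251.9 = 72.6 kJ/kg
W = m_dot * dh = 1.955 * 72.6 = 141.93 kW

141.93


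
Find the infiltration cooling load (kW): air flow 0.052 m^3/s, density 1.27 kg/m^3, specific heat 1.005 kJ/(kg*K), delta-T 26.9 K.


Q = V_dot * rho * cp * dT
Q = 0.052 * 1.27 * 1.005 * 26.9
Q = 1.785 kW

1.785


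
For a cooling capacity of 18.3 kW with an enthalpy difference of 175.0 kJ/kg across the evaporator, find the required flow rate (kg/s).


m_dot = Q / dh
m_dot = 18.3 / 175.0
m_dot = 0.1046 kg/s

0.1046


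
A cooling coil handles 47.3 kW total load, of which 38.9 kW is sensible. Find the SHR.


SHR = Q_sensible / Q_total
SHR = 38.9 / 47.3
SHR = 0.822

0.822


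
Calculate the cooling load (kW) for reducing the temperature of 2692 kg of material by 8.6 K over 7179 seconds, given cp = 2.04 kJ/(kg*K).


Q = m * cp * dT / t
Q = 2692 * 2.04 * 8.6 / 7179
Q = 6.579 kW

6.579


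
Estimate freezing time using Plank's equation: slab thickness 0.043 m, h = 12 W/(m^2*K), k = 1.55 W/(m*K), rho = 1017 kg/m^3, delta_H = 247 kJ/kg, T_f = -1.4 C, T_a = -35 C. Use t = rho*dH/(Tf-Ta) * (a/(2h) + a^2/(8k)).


dT = -1.4 - (-35) = 33.6 K
term1 = a/(2h) = 0.043/(2*12) = 0.001791666667
term2 = a^2/(8k) = 0.043^2/(8*1.55) = 0.0001491129032
t = rho*dH*1000/dT * (term1 + term2)
t = 1017*247*1000/33.6 * (0.001791666667 + 0.0001491129032)
t = 14510 s

14510


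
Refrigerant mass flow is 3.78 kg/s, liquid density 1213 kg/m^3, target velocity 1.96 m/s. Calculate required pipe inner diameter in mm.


A = m_dot / (rho * v) = 3.78 / (1213 * 1.96) = 0.001589918737 m^2
d = sqrt(4*A/pi) * 1000
d = 45.0 mm

45.0


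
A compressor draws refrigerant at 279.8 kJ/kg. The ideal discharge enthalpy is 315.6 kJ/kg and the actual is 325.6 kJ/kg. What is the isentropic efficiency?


dh_ideal = 315.6 - 279.8 = 35.8 kJ/kg
dh_actual = 325.6 - 279.8 = 45.8 kJ/kg
eta_s = dh_ideal / dh_actual = 35.8 / 45.8
eta_s = 0.7817

0.7817


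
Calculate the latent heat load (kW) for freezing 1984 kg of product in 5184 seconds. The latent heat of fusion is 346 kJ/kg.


Q_lat = m * h_fg / t
Q_lat = 1984 * 346 / 5184
Q_lat = 132.42 kW

132.42


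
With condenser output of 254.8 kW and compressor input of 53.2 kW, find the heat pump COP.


COP_hp = Q_cond / W
COP_hp = 254.8 / 53.2
COP_hp = 4.789

4.789


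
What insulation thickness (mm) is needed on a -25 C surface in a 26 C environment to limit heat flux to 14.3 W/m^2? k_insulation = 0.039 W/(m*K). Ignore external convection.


dT = 26 - (-25) = 51 K
thickness = k * dT / q_max * 1000
thickness = 0.039 * 51 / 14.3 * 1000
thickness = 139.1 mm

139.1


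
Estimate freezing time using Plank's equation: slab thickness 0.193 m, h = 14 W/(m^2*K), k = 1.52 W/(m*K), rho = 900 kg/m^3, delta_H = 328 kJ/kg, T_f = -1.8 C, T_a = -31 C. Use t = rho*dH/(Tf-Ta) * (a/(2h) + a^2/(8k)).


dT = -1.8 - (-31) = 29.2 K
term1 = a/(2h) = 0.193/(2*14) = 0.006892857143
term2 = a^2/(8k) = 0.193^2/(8*1.52) = 0.003063240132
t = rho*dH*1000/dT * (term1 + term2)
t = 900*328*1000/29.2 * (0.006892857143 + 0.003063240132)
t = 100652 s

100652


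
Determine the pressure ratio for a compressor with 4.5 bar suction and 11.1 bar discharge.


PR = P_high / P_low
PR = 11.1 / 4.5
PR = 2.467

2.467


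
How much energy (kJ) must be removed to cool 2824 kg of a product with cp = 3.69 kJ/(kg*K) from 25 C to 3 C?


dT = 25 - (3) = 22 K
Q = m * cp * dT = 2824 * 3.69 * 22
Q = 229252 kJ

229252


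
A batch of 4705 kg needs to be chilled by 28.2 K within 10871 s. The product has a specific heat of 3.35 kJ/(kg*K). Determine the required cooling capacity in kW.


Q = m * cp * dT / t
Q = 4705 * 3.35 * 28.2 / 10871
Q = 40.887 kW

40.887


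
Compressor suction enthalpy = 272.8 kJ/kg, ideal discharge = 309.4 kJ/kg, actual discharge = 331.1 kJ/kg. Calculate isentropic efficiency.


dh_ideal = 309.4 - 272.8 = 36.6 kJ/kg
dh_actual = 331.1 - 272.8 = 58.3 kJ/kg
eta_s = dh_ideal / dh_actual = 36.6 / 58.3
eta_s = 0.6278

0.6278


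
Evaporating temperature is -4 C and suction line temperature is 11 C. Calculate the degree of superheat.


Superheat = T_suction - T_evap
Superheat = 11 - (-4)
Superheat = 15 K

15


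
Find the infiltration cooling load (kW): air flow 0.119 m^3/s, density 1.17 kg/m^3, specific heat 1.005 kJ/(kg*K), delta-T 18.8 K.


Q = V_dot * rho * cp * dT
Q = 0.119 * 1.17 * 1.005 * 18.8
Q = 2.631 kW

2.631


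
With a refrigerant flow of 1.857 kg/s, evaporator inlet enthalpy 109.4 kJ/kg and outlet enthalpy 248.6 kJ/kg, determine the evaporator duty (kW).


dh = 248.6 - 109.4 = 139.2 kJ/kg
Q_evap = m_dot * dh = 1.857 * 139.2
Q_evap = 258.49 kW

258.49


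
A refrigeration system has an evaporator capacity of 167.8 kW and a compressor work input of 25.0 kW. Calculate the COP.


COP = Q_evap / W
COP = 167.8 / 25.0
COP = 6.712

6.712


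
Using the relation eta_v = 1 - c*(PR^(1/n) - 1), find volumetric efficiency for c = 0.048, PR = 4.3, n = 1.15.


PR^(1/n) = 4.3^(1/1.15) = 3.55502071
eta_v = 1 - 0.048 * (3.55502071 - 1)
eta_v = 0.8774

0.8774


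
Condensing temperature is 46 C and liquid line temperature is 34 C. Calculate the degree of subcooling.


Subcooling = T_cond - T_liquid
Subcooling = 46 - 34
Subcooling = 12 K

12


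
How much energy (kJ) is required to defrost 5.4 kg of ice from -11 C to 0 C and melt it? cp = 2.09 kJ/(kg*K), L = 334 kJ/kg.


Sensible heat = cp * dT = 2.09 * 11 = 22.99 kJ/kg
Total per kg = 22.99 + 334 = 356.99 kJ/kg
Q = m * total = 5.4 * 356.99
Q = 1927.7 kJ

1927.7


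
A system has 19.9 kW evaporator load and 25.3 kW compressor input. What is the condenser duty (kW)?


Q_cond = Q_evap + W
Q_cond = 19.9 + 25.3
Q_cond = 45.2 kW

45.2


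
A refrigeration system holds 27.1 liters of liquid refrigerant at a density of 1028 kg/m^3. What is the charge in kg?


Charge = V * rho / 1000
Charge = 27.1 * 1028 / 1000
Charge = 27.86 kg

27.86


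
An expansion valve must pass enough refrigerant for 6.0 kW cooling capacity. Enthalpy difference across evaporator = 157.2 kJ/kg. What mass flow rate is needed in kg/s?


m_dot = Q / dh
m_dot = 6.0 / 157.2
m_dot = 0.0382 kg/s

0.0382


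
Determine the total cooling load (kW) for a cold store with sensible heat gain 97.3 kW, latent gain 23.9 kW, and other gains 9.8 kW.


Q_total = Q_s + Q_l + Q_misc
Q_total = 97.3 + 23.9 + 9.8
Q_total = 131.0 kW

131.0


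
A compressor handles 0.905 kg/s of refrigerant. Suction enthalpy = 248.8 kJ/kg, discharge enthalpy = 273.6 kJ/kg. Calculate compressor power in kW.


dh = 273.6 - 248.8 = 24.8 kJ/kg
W = m_dot * dh = 0.905 * 24.8 = 22.44 kW

22.44


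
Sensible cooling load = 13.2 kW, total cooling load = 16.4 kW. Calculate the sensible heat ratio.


SHR = Q_sensible / Q_total
SHR = 13.2 / 16.4
SHR = 0.805

0.805


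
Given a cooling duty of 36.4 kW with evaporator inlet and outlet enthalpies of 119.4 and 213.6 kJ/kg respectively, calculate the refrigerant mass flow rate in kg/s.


dh = 213.6 - 119.4 = 94.2 kJ/kg
m_dot = Q / dh = 36.4 / 94.2 = 0.3864 kg/s

0.3864


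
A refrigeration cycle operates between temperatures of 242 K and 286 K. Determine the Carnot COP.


dT = 286 - 242 = 44 K
COP_carnot = T_cold / dT = 242 / 44
COP_carnot = 5.5

5.5


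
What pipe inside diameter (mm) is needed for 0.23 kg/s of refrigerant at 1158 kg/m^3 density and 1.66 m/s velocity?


A = m_dot / (rho * v) = 0.23 / (1158 * 1.66) = 0.0001196495828 m^2
d = sqrt(4*A/pi) * 1000
d = 12.3 mm

12.3


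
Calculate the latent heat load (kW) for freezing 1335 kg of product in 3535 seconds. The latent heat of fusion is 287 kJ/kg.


Q_lat = m * h_fg / t
Q_lat = 1335 * 287 / 3535
Q_lat = 108.39 kW

108.39


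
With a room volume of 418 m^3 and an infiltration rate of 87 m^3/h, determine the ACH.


ACH = flow / volume
ACH = 87 / 418
ACH = 0.208

0.208


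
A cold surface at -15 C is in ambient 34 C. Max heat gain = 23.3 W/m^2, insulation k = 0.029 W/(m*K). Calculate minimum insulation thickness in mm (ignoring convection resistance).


dT = 34 - (-15) = 49 K
thickness = k * dT / q_max * 1000
thickness = 0.029 * 49 / 23.3 * 1000
thickness = 61.0 mm

61.0


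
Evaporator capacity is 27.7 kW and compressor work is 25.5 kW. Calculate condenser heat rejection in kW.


Q_cond = Q_evap + W
Q_cond = 27.7 + 25.5
Q_cond = 53.2 kW

53.2


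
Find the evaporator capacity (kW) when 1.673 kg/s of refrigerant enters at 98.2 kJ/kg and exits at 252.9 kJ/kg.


dh = 252.9 - 98.2 = 154.7 kJ/kg
Q_evap = m_dot * dh = 1.673 * 154.7
Q_evap = 258.81 kW

258.81


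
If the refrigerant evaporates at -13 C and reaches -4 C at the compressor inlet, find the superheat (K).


Superheat = T_suction - T_evap
Superheat = -4 - (-13)
Superheat = 9 K

9


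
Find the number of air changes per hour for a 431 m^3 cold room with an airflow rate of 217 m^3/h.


ACH = flow / volume
ACH = 217 / 431
ACH = 0.503

0.503


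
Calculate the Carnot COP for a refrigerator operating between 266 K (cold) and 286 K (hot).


dT = 286 - 266 = 20 K
COP_carnot = T_cold / dT = 266 / 20
COP_carnot = 13.3

13.3


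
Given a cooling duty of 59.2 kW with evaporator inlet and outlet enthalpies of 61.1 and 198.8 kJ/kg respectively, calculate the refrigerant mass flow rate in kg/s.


dh = 198.8 - 61.1 = 137.7 kJ/kg
m_dot = Q / dh = 59.2 / 137.7 = 0.4299 kg/s

0.4299


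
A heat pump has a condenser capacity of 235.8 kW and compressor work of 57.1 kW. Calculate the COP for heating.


COP_hp = Q_cond / W
COP_hp = 235.8 / 57.1
COP_hp = 4.13

4.13


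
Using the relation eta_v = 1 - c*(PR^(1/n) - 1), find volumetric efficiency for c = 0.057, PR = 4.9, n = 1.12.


PR^(1/n) = 4.9^(1/1.12) = 4.13282009
eta_v = 1 - 0.057 * (4.13282009 - 1)
eta_v = 0.8214

0.8214


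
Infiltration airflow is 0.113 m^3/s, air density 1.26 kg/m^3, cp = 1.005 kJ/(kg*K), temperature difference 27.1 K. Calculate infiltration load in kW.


Q = V_dot * rho * cp * dT
Q = 0.113 * 1.26 * 1.005 * 27.1
Q = 3.878 kW

3.878


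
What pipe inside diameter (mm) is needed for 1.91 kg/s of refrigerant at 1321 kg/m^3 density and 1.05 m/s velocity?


A = m_dot / (rho * v) = 1.91 / (1321 * 1.05) = 0.001377023179 m^2
d = sqrt(4*A/pi) * 1000
d = 41.9 mm

41.9


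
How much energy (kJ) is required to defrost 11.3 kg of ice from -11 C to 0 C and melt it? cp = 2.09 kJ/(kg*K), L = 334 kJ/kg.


Sensible heat = cp * dT = 2.09 * 11 = 22.99 kJ/kg
Total per kg = 22.99 + 334 = 356.99 kJ/kg
Q = m * total = 11.3 * 356.99
Q = 4034.0 kJ

4034.0


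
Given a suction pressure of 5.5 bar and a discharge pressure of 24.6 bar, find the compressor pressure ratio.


PR = P_high / P_low
PR = 24.6 / 5.5
PR = 4.473

4.473


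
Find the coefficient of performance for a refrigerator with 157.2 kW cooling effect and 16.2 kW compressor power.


COP = Q_evap / W
COP = 157.2 / 16.2
COP = 9.704

9.704


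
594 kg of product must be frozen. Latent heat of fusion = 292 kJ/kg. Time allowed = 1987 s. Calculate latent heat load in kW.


Q_lat = m * h_fg / t
Q_lat = 594 * 292 / 1987
Q_lat = 87.29 kW

87.29


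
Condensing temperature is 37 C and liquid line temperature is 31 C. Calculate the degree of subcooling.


Subcooling = T_cond - T_liquid
Subcooling = 37 - 31
Subcooling = 6 K

6


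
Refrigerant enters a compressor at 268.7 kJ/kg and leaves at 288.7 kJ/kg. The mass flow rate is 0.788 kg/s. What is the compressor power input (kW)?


dh = 288.7 - 268.7 = 20.0 kJ/kg
W = m_dot * dh = 0.788 * 20.0 = 15.76 kW

15.76


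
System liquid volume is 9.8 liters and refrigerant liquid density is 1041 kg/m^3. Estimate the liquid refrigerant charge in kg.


Charge = V * rho / 1000
Charge = 9.8 * 1041 / 1000
Charge = 10.2 kg

10.2


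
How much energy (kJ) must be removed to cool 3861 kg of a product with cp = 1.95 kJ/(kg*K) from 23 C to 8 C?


dT = 23 - (8) = 15 K
Q = m * cp * dT = 3861 * 1.95 * 15
Q = 112934 kJ

112934


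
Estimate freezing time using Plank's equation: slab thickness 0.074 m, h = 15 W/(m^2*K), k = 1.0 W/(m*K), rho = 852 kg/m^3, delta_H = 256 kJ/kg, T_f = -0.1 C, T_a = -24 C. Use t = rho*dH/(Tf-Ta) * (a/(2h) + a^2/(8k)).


dT = -0.1 - (-24) = 23.9 K
term1 = a/(2h) = 0.074/(2*15) = 0.002466666667
term2 = a^2/(8k) = 0.074^2/(8*1.0) = 0.0006845
t = rho*dH*1000/dT * (term1 + term2)
t = 852*256*1000/23.9 * (0.002466666667 + 0.0006845)
t = 28758 s

28758


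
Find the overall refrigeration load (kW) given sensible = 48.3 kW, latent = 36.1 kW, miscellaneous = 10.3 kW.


Q_total = Q_s + Q_l + Q_misc
Q_total = 48.3 + 36.1 + 10.3
Q_total = 94.7 kW

94.7


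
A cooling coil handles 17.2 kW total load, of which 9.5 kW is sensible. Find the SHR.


SHR = Q_sensible / Q_total
SHR = 9.5 / 17.2
SHR = 0.552

0.552


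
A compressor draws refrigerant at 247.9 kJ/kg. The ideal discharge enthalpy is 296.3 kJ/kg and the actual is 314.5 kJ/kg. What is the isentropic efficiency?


dh_ideal = 296.3 - 247.9 = 48.4 kJ/kg
dh_actual = 314.5 - 247.9 = 66.6 kJ/kg
eta_s = dh_ideal / dh_actual = 48.4 / 66.6
eta_s = 0.7267

0.7267


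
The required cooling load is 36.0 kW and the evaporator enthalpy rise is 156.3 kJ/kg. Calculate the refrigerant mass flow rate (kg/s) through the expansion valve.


m_dot = Q / dh
m_dot = 36.0 / 156.3
m_dot = 0.2303 kg/s

0.2303


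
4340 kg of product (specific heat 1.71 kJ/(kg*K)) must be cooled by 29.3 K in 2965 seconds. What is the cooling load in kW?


Q = m * cp * dT / t
Q = 4340 * 1.71 * 29.3 / 2965
Q = 73.338 kW

73.338


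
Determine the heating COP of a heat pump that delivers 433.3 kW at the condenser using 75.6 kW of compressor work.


COP_hp = Q_cond / W
COP_hp = 433.3 / 75.6
COP_hp = 5.731

5.731


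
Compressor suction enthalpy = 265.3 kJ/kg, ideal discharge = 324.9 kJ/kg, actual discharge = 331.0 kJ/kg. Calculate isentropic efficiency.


dh_ideal = 324.9 - 265.3 = 59.6 kJ/kg
dh_actual = 331.0 - 265.3 = 65.7 kJ/kg
eta_s = dh_ideal / dh_actual = 59.6 / 65.7
eta_s = 0.9072

0.9072


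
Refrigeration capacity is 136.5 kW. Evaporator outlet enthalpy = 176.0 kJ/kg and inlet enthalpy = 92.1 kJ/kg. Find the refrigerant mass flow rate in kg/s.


dh = 176.0 - 92.1 = 83.9 kJ/kg
m_dot = Q / dh = 136.5 / 83.9 = 1.6269 kg/s

1.6269


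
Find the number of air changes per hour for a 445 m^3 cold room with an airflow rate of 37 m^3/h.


ACH = flow / volume
ACH = 37 / 445
ACH = 0.083

0.083


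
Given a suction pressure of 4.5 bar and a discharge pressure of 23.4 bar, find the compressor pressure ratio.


PR = P_high / P_low
PR = 23.4 / 4.5
PR = 5.2

5.2


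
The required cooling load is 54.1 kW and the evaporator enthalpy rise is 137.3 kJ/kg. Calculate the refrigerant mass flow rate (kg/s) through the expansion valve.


m_dot = Q / dh
m_dot = 54.1 / 137.3
m_dot = 0.394 kg/s

0.394


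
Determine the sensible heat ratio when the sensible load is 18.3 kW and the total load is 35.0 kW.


SHR = Q_sensible / Q_total
SHR = 18.3 / 35.0
SHR = 0.523

0.523


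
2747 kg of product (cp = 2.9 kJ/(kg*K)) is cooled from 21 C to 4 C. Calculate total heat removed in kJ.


dT = 21 - (4) = 17 K
Q = m * cp * dT = 2747 * 2.9 * 17
Q = 135427 kJ

135427


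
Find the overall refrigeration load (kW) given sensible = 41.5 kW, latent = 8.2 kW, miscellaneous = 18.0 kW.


Q_total = Q_s + Q_l + Q_misc
Q_total = 41.5 + 8.2 + 18.0
Q_total = 67.7 kW

67.7


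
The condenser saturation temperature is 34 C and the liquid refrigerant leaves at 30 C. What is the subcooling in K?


Subcooling = T_cond - T_liquid
Subcooling = 34 - 30
Subcooling = 4 K

4


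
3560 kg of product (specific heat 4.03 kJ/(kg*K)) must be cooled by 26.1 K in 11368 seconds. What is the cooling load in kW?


Q = m * cp * dT / t
Q = 3560 * 4.03 * 26.1 / 11368
Q = 32.939 kW

32.939


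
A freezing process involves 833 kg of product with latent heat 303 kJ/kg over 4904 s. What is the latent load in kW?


Q_lat = m * h_fg / t
Q_lat = 833 * 303 / 4904
Q_lat = 51.47 kW

51.47


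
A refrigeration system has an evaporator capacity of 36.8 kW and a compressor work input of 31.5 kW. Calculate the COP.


COP = Q_evap / W
COP = 36.8 / 31.5
COP = 1.168

1.168


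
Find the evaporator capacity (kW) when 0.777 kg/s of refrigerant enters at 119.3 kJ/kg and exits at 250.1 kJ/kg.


dh = 250.1 - 119.3 = 130.8 kJ/kg
Q_evap = m_dot * dh = 0.777 * 130.8
Q_evap = 101.63 kW

101.63


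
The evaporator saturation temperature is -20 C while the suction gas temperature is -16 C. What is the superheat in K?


Superheat = T_suction - T_evap
Superheat = -16 - (-20)
Superheat = 4 K

4


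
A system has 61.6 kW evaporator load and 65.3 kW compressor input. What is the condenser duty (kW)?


Q_cond = Q_evap + W
Q_cond = 61.6 + 65.3
Q_cond = 126.9 kW

126.9


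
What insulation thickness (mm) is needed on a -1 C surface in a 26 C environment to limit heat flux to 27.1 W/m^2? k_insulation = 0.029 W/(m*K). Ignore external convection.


dT = 26 - (-1) = 27 K
thickness = k * dT / q_max * 1000
thickness = 0.029 * 27 / 27.1 * 1000
thickness = 28.9 mm

28.9


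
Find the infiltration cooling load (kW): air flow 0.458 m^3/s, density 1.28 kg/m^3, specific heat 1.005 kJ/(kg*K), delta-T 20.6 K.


Q = V_dot * rho * cp * dT
Q = 0.458 * 1.28 * 1.005 * 20.6
Q = 12.137 kW

12.137


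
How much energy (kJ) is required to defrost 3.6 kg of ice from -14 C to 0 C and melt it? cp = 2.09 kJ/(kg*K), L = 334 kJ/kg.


Sensible heat = cp * dT = 2.09 * 14 = 29.26 kJ/kg
Total per kg = 29.26 + 334 = 363.26 kJ/kg
Q = m * total = 3.6 * 363.26
Q = 1307.7 kJ

1307.7


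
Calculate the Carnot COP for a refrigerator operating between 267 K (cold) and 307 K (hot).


dT = 307 - 267 = 40 K
COP_carnot = T_cold / dT = 267 / 40
COP_carnot = 6.675

6.675


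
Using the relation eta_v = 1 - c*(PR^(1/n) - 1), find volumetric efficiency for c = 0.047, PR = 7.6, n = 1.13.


PR^(1/n) = 7.6^(1/1.13) = 6.01840009
eta_v = 1 - 0.047 * (6.01840009 - 1)
eta_v = 0.7641

0.7641


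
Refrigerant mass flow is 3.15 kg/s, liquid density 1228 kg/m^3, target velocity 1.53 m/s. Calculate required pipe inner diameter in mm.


A = m_dot / (rho * v) = 3.15 / (1228 * 1.53) = 0.001676566392 m^2
d = sqrt(4*A/pi) * 1000
d = 46.2 mm

46.2


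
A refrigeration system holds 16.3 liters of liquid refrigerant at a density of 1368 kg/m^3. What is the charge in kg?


Charge = V * rho / 1000
Charge = 16.3 * 1368 / 1000
Charge = 22.3 kg

22.3


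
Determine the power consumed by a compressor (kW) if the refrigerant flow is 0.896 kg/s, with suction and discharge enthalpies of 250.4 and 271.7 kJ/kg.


dh = 271.7 - 250.4 = 21.3 kJ/kg
W = m_dot * dh = 0.896 * 21.3 = 19.08 kW

19.08


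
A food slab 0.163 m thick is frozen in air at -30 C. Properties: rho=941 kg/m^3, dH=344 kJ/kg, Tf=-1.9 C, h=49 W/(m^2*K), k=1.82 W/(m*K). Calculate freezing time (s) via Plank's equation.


dT = -1.9 - (-30) = 28.1 K
term1 = a/(2h) = 0.163/(2*49) = 0.001663265306
term2 = a^2/(8k) = 0.163^2/(8*1.82) = 0.001824793956
t = rho*dH*1000/dT * (term1 + term2)
t = 941*344*1000/28.1 * (0.001663265306 + 0.001824793956)
t = 40181 s

40181


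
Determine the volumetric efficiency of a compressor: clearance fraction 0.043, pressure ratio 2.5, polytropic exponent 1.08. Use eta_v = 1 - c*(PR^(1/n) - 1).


PR^(1/n) = 2.5^(1/1.08) = 2.33594693
eta_v = 1 - 0.043 * (2.33594693 - 1)
eta_v = 0.9426

0.9426


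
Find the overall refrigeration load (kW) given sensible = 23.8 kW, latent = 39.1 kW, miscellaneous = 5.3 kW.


Q_total = Q_s + Q_l + Q_misc
Q_total = 23.8 + 39.1 + 5.3
Q_total = 68.2 kW

68.2


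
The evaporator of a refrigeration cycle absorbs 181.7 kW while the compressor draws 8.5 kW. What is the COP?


COP = Q_evap / W
COP = 181.7 / 8.5
COP = 21.376

21.376


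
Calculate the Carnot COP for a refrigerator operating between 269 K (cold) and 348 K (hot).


dT = 348 - 269 = 79 K
COP_carnot = T_cold / dT = 269 / 79
COP_carnot = 3.405

3.405


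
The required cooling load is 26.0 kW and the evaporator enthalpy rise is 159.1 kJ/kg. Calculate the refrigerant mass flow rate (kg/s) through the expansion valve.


m_dot = Q / dh
m_dot = 26.0 / 159.1
m_dot = 0.1634 kg/s

0.1634


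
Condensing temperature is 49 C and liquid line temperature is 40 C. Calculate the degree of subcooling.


Subcooling = T_cond - T_liquid
Subcooling = 49 - 40
Subcooling = 9 K

9


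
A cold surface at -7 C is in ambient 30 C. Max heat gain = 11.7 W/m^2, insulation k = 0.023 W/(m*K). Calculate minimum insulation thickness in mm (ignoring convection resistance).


dT = 30 - (-7) = 37 K
thickness = k * dT / q_max * 1000
thickness = 0.023 * 37 / 11.7 * 1000
thickness = 72.7 mm

72.7


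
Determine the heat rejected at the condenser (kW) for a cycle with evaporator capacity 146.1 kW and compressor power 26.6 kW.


Q_cond = Q_evap + W
Q_cond = 146.1 + 26.6
Q_cond = 172.7 kW

172.7


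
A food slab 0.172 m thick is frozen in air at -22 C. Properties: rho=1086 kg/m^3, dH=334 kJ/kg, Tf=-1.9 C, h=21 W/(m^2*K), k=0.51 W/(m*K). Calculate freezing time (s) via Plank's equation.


dT = -1.9 - (-22) = 20.1 K
term1 = a/(2h) = 0.172/(2*21) = 0.004095238095
term2 = a^2/(8k) = 0.172^2/(8*0.51) = 0.007250980392
t = rho*dH*1000/dT * (term1 + term2)
t = 1086*334*1000/20.1 * (0.004095238095 + 0.007250980392)
t = 204754 s

204754


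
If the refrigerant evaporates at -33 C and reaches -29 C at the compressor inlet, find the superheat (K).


Superheat = T_suction - T_evap
Superheat = -29 - (-33)
Superheat = 4 K

4


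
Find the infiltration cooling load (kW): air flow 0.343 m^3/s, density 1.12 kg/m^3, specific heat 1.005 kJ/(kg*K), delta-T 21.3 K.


Q = V_dot * rho * cp * dT
Q = 0.343 * 1.12 * 1.005 * 21.3
Q = 8.224 kW

8.224


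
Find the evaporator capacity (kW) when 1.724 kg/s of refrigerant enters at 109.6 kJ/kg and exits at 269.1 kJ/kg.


dh = 269.1 - 109.6 = 159.5 kJ/kg
Q_evap = m_dot * dh = 1.724 * 159.5
Q_evap = 274.98 kW

274.98


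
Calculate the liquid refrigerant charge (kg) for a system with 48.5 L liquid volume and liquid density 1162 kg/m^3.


Charge = V * rho / 1000
Charge = 48.5 * 1162 / 1000
Charge = 56.36 kg

56.36


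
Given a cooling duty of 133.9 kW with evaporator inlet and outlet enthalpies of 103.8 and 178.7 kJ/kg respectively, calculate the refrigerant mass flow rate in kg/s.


dh = 178.7 - 103.8 = 74.9 kJ/kg
m_dot = Q / dh = 133.9 / 74.9 = 1.7877 kg/s

1.7877


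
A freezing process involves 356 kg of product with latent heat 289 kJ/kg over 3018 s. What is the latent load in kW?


Q_lat = m * h_fg / t
Q_lat = 356 * 289 / 3018
Q_lat = 34.09 kW

34.09


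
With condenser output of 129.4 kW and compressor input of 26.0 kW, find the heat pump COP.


COP_hp = Q_cond / W
COP_hp = 129.4 / 26.0
COP_hp = 4.977

4.977


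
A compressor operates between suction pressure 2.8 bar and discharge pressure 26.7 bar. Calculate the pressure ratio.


PR = P_high / P_low
PR = 26.7 / 2.8
PR = 9.536

9.536


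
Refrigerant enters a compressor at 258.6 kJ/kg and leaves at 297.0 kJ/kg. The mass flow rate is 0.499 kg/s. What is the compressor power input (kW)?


dh = 297.0 - 258.6 = 38.4 kJ/kg
W = m_dot * dh = 0.499 * 38.4 = 19.16 kW

19.16


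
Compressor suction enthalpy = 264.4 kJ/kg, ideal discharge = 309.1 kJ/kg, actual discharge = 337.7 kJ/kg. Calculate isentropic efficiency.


dh_ideal = 309.1 - 264.4 = 44.7 kJ/kg
dh_actual = 337.7 - 264.4 = 73.3 kJ/kg
eta_s = dh_ideal / dh_actual = 44.7 / 73.3
eta_s = 0.6098

0.6098


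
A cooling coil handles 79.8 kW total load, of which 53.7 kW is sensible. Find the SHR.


SHR = Q_sensible / Q_total
SHR = 53.7 / 79.8
SHR = 0.673

0.673


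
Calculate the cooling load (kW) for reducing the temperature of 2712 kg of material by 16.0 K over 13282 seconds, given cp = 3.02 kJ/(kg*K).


Q = m * cp * dT / t
Q = 2712 * 3.02 * 16.0 / 13282
Q = 9.866 kW

9.866


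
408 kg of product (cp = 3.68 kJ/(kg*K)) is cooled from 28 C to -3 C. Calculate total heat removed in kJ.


dT = 28 - (-3) = 31 K
Q = m * cp * dT = 408 * 3.68 * 31
Q = 46545 kJ

46545


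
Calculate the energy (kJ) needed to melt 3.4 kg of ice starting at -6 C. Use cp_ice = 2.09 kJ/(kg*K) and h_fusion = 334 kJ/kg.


Sensible heat = cp * dT = 2.09 * 6 = 12.54 kJ/kg
Total per kg = 12.54 + 334 = 346.54 kJ/kg
Q = m * total = 3.4 * 346.54
Q = 1178.2 kJ

1178.2


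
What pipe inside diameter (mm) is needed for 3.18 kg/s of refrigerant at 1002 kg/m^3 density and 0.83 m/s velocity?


A = m_dot / (rho * v) = 3.18 / (1002 * 0.83) = 0.003823677945 m^2
d = sqrt(4*A/pi) * 1000
d = 69.8 mm

69.8
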